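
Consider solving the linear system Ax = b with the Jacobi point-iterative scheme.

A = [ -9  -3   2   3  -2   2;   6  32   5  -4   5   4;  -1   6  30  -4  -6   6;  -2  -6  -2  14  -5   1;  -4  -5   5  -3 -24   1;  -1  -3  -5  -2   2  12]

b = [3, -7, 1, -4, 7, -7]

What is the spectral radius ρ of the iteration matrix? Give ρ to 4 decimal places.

0.5729

Write A = D+L+U with D = diag(-9, 32, 30, 14, -24, 12).
Jacobi: T = -D⁻¹(L+U), T[2,0] = -(-1)/(30) = +0.0333; T[2,2] = 0.
  T[0,:] = [+0.0000, -0.3333, +0.2222, +0.3333, -0.2222, +0.2222]
  T[1,:] = [-0.1875, +0.0000, -0.1562, +0.1250, -0.1562, -0.1250]
  T[2,:] = [+0.0333, -0.2000, +0.0000, +0.1333, +0.2000, -0.2000]
  T[3,:] = [+0.1429, +0.4286, +0.1429, +0.0000, +0.3571, -0.0714]
  T[4,:] = [-0.1667, -0.2083, +0.2083, -0.1250, +0.0000, +0.0417]
  T[5,:] = [+0.0833, +0.2500, +0.4167, +0.1667, -0.1667, +0.0000]
eigenvalue magnitudes: 0.5729, 0.4057, 0.3531, 0.3531, 0.3001, 0.3001.
ρ(T) = max|λ| = 0.5729; 0.5729 < 1: convergent.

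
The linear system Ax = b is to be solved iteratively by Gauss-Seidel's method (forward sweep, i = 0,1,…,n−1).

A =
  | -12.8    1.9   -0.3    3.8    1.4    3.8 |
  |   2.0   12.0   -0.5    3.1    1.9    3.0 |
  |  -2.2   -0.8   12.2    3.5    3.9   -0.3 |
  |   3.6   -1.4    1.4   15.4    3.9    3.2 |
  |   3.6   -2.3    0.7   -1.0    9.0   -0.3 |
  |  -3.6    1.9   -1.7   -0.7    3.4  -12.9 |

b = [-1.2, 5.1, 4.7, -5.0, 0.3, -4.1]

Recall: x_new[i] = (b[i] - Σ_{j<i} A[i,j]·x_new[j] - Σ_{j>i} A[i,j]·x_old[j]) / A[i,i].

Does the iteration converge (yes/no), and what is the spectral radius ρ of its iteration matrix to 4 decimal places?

Write A = D+L+U with D = diag(-12.8, 12, 12.2, 15.4, 9, -12.9).
GS T = -(D+L)⁻¹U: row 0 first, T[0,2] = -(-0.3)/(-12.8) = -0.0234; later rows by forward substitution.
  T[0,:] = [+0.0000, +0.1484, -0.0234, +0.2969, +0.1094, +0.2969]
  T[1,:] = [+0.0000, -0.0247, +0.0456, -0.3078, -0.1766, -0.2995]
  T[2,:] = [+0.0000, +0.0251, -0.0012, -0.2535, -0.3115, +0.0585]
  T[3,:] = [+0.0000, -0.0392, +0.0097, -0.0743, -0.2665, -0.3097]
  T[4,:] = [+0.0000, -0.0720, +0.0222, -0.1860, -0.0943, -0.2009]
  T[5,:] = [+0.0000, -0.0652, +0.0187, -0.1398, -0.0259, -0.1708]
|eigenvalues of T|: 0.5330, 0.1237, 0.1237, 0.0634, 0.0081, 0.0000.
ρ = 0.5330; 0.5330 < 1: convergent.

yes, ρ = 0.5330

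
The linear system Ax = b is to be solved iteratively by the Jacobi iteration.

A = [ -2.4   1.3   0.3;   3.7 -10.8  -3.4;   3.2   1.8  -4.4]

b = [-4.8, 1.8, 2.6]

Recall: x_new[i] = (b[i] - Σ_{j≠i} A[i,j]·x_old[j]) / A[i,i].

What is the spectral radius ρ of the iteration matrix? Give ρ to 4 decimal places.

Let D = diag(-2.4, -10.8, -4.4); L, U the strict triangles.
T_J = -D⁻¹(L+U): T[2,0] = -(3.2)/(-4.4) = +0.7273; T[2,2] = 0.
  T[0,:] = [+0.0000, +0.5417, +0.1250]
  T[1,:] = [+0.3426, +0.0000, -0.3148]
  T[2,:] = [+0.7273, +0.4091, +0.0000]
moduli |λ_i(T)| = 0.5766, 0.4298, 0.4298.
ρ = 0.5766; 0.5766 < 1 ⇒ converges.

0.5766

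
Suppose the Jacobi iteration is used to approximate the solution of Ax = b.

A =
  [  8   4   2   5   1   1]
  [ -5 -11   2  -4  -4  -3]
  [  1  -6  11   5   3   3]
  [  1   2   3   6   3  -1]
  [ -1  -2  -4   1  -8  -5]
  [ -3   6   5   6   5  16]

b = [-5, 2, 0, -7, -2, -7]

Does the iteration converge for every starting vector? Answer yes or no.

Let D = diag(8, -11, 11, 6, -8, 16); L, U the strict triangles.
T_J = -D⁻¹(L+U): T[1,3] = -(-4)/(-11) = -0.3636; T[1,1] = 0.
  T[0,:] = [+0.0000, -0.5000, -0.2500, -0.6250, -0.1250, -0.1250]
  T[1,:] = [-0.4545, +0.0000, +0.1818, -0.3636, -0.3636, -0.2727]
  T[2,:] = [-0.0909, +0.5455, +0.0000, -0.4545, -0.2727, -0.2727]
  T[3,:] = [-0.1667, -0.3333, -0.5000, +0.0000, -0.5000, +0.1667]
  T[4,:] = [-0.1250, -0.2500, -0.5000, +0.1250, +0.0000, -0.6250]
  T[5,:] = [+0.1875, -0.3750, -0.3125, -0.3750, -0.3125, +0.0000]
|λ(T)| sorted: 1.1480, 0.9453, 0.6246, 0.6246, 0.5344, 0.1653.
spectral radius ρ = 1.1480; 1.1480 > 1: divergent.

no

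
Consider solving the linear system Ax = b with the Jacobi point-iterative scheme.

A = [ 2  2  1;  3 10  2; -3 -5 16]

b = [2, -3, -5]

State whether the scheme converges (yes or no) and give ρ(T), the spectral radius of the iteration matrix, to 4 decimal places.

yes, ρ = 0.5461

Let D = diag(2, 10, 16); L, U the strict triangles.
Jacobi T = -D⁻¹(L+U): T[2,0] = -(-3)/(16) = +0.1875; T[2,2] = 0.
  T[0,:] = [+0.0000, -1.0000, -0.5000]
  T[1,:] = [-0.3000, +0.0000, -0.2000]
  T[2,:] = [+0.1875, +0.3125, +0.0000]
|roots of det(T-λI)|: 0.5461, 0.3931, 0.3931.
ρ = 0.5461; 0.5461 < 1: convergent.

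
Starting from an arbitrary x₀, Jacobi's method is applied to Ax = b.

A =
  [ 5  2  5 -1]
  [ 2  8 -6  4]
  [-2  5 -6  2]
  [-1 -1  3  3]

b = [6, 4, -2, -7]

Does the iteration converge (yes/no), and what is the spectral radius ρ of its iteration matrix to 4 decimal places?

Diagonal D = diag(5, 8, -6, 3); L, U strict lower/upper.
Jacobi: T = -D⁻¹(L+U), T[2,1] = -(5)/(-6) = +0.8333; T[2,2] = 0.
  T[0,:] = [+0.0000  -0.4000  -1.0000  +0.2000]
  T[1,:] = [-0.2500  +0.0000  +0.7500  -0.5000]
  T[2,:] = [-0.3333  +0.8333  +0.0000  +0.3333]
  T[3,:] = [+0.3333  +0.3333  -1.0000  +0.0000]
moduli |λ_i(T)| = 1.2159, 0.7165, 0.7165, 0.4361.
ρ = 1.2159; 1.2159 > 1 ⇒ diverges.

no, ρ = 1.2159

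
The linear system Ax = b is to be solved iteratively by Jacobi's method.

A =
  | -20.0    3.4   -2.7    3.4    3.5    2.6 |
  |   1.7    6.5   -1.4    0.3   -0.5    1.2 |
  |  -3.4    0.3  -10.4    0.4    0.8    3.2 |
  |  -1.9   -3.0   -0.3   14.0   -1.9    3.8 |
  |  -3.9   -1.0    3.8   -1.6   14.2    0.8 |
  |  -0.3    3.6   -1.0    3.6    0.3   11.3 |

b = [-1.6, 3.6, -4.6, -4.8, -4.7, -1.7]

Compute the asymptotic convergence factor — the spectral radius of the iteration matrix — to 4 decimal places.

A = D + L + U where D = diag(-20, 6.5, -10.4, 14, 14.2, 11.3).
T_J = -D⁻¹(L+U): T[4,2] = -(3.8)/(14.2) = -0.2676; T[4,4] = 0.
  T[0,:] = [+0.0000, +0.1700, -0.1350, +0.1700, +0.1750, +0.1300]
  T[1,:] = [-0.2615, +0.0000, +0.2154, -0.0462, +0.0769, -0.1846]
  T[2,:] = [-0.3269, +0.0288, +0.0000, +0.0385, +0.0769, +0.3077]
  T[3,:] = [+0.1357, +0.2143, +0.0214, +0.0000, +0.1357, -0.2714]
  T[4,:] = [+0.2746, +0.0704, -0.2676, +0.1127, +0.0000, -0.0563]
  T[5,:] = [+0.0265, -0.3186, +0.0885, -0.3186, -0.0265, +0.0000]
eigenvalue magnitudes: 0.5072, 0.3732, 0.3732, 0.1638, 0.1638, 0.0900.
ρ = 0.5072; 0.5072 < 1: convergent.

0.5072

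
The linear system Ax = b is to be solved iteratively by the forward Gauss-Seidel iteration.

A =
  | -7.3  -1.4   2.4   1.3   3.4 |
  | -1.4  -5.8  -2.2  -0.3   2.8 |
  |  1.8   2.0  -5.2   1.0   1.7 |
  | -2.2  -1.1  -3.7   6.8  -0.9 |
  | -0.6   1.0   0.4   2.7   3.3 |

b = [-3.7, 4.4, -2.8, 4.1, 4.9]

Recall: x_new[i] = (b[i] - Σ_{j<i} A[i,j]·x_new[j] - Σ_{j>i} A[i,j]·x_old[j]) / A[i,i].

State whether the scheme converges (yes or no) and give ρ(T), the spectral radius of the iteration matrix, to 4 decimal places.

yes, ρ = 0.7557

Let D = diag(-7.3, -5.8, -5.2, 6.8, 3.3); L, U the strict triangles.
Gauss-Seidel: T = -(D+L)⁻¹U, row 0 first, T[0,1] = -(-1.4)/(-7.3) = -0.1918; later rows by forward substitution.
  T[0,:] = [+0.0000  -0.1918  +0.3288  +0.1781  +0.4658]
  T[1,:] = [+0.0000  +0.0463  -0.4587  -0.0947  +0.3703]
  T[2,:] = [+0.0000  -0.0486  -0.0626  +0.2175  +0.6306]
  T[3,:] = [+0.0000  -0.0810  -0.0019  +0.1607  +0.6861]
  T[4,:] = [+0.0000  +0.0233  +0.2079  -0.0967  -0.6653]
|roots of det(T-λI)|: 0.7557, 0.3227, 0.0675, 0.0204, 0.0000.
spectral radius ρ = 0.7557; 0.7557 < 1 ⇒ converges.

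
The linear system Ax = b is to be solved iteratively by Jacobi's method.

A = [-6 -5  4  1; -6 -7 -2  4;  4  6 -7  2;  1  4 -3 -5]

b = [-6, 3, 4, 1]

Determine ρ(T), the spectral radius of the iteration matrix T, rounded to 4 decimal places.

A = D + L + U where D = diag(-6, -7, -7, -5).
T_J = -D⁻¹(L+U): T[0,3] = -(1)/(-6) = +0.1667; T[0,0] = 0.
  T[0,:] = [+0.0000  -0.8333  +0.6667  +0.1667]
  T[1,:] = [-0.8571  +0.0000  -0.2857  +0.5714]
  T[2,:] = [+0.5714  +0.8571  +0.0000  +0.2857]
  T[3,:] = [+0.2000  +0.8000  -0.6000  +0.0000]
|roots of det(T-λI)|: 1.3830, 0.7420, 0.7420, 0.1572.
spectral radius ρ = 1.3830; 1.3830 > 1 ⇒ diverges.

1.3830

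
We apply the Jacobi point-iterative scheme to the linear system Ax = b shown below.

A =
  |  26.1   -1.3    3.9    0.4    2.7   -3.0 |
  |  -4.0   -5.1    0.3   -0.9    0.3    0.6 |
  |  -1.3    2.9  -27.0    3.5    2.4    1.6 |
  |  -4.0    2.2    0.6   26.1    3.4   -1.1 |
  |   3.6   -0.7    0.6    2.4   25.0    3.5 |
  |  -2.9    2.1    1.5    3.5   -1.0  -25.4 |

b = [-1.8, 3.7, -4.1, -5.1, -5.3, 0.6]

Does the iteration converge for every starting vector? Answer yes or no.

yes

A = D + L + U where D = diag(26.1, -5.1, -27, 26.1, 25, -25.4).
T_J = -D⁻¹(L+U): T[4,0] = -(3.6)/(25) = -0.1440; T[4,4] = 0.
  T[0,:] = [+0.0000, +0.0498, -0.1494, -0.0153, -0.1034, +0.1149]
  T[1,:] = [-0.7843, +0.0000, +0.0588, -0.1765, +0.0588, +0.1176]
  T[2,:] = [-0.0481, +0.1074, +0.0000, +0.1296, +0.0889, +0.0593]
  T[3,:] = [+0.1533, -0.0843, -0.0230, +0.0000, -0.1303, +0.0421]
  T[4,:] = [-0.1440, +0.0280, -0.0240, -0.0960, +0.0000, -0.1400]
  T[5,:] = [-0.1142, +0.0827, +0.0591, +0.1378, -0.0394, +0.0000]
moduli |λ_i(T)| = 0.2377, 0.1981, 0.1981, 0.1456, 0.1012, 0.1012.
ρ(T) = max|λ| = 0.2377; 0.2377 < 1, so it converges for any x₀.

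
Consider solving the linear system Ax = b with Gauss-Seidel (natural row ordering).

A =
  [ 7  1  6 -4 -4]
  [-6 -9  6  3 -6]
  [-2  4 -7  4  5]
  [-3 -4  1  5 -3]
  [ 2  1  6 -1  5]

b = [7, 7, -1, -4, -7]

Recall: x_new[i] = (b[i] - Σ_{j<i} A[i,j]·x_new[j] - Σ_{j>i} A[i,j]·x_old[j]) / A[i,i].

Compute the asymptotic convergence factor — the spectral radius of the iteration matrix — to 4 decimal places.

1.2369

Diagonal D = diag(7, -9, -7, 5, 5); L, U strict lower/upper.
GS T = -(D+L)⁻¹U: row 0 first, T[0,4] = -(-4)/(7) = +0.5714; later rows by forward substitution.
  T[0,:] = [+0.0000 -0.1429 -0.8571 +0.5714 +0.5714]
  T[1,:] = [+0.0000 +0.0952 +1.2381 -0.0476 -1.0476]
  T[2,:] = [+0.0000 +0.0952 +0.9524 +0.3810 -0.0476]
  T[3,:] = [+0.0000 -0.0286 +0.2857 +0.2286 +0.1143]
  T[4,:] = [+0.0000 -0.0819 -0.9905 -0.6305 +0.0610]
|roots of det(T-λI)|: 1.2369, 0.2314, 0.2314, 0.1972, 0.0000.
ρ = 1.2369; 1.2369 > 1 ⇒ diverges.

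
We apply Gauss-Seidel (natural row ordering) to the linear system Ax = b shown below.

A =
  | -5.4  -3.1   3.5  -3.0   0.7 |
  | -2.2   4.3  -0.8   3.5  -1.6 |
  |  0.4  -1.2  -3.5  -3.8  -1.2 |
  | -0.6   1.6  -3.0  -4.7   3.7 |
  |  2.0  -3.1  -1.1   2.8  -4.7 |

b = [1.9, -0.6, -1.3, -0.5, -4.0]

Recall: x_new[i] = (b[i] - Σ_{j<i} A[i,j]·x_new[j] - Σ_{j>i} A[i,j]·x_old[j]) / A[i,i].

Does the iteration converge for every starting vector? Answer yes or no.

no

A = D + L + U where D = diag(-5.4, 4.3, -3.5, -4.7, -4.7).
T_GS = -(D+L)⁻¹U: row 0 first, T[0,2] = -(3.5)/(-5.4) = +0.6481; later rows by forward substitution.
  T[0,:] = [+0.0000  -0.5741  +0.6481  -0.5556  +0.1296]
  T[1,:] = [+0.0000  -0.2937  +0.5177  -1.0982  +0.4384]
  T[2,:] = [+0.0000  +0.0351  -0.1034  -0.7727  -0.4784]
  T[3,:] = [+0.0000  -0.0491  +0.1595  +0.1903  +1.2253]
  T[4,:] = [+0.0000  -0.0880  +0.0536  +0.7821  +0.6079]
|eigenvalues of T|: 1.3651, 0.4082, 0.4082, 0.1708, 0.0000.
spectral radius ρ = 1.3651; 1.3651 > 1 ⇒ diverges.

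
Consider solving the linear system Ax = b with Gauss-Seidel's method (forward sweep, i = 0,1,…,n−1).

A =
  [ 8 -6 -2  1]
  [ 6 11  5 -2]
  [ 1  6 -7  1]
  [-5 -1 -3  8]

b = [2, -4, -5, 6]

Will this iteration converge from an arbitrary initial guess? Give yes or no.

yes

A = D + L + U where D = diag(8, 11, -7, 8).
GS T = -(D+L)⁻¹U: row 0 first, T[0,3] = -(1)/(8) = -0.1250; later rows by forward substitution.
  T[0,:] = [+0.0000 +0.7500 +0.2500 -0.1250]
  T[1,:] = [+0.0000 -0.4091 -0.5909 +0.2500]
  T[2,:] = [+0.0000 -0.2435 -0.4708 +0.3393]
  T[3,:] = [+0.0000 +0.3263 -0.0942 +0.0804]
|λ(T)| sorted: 0.9143, 0.1825, 0.1825, 0.0000.
spectral radius ρ = 0.9143; 0.9143 < 1: convergent.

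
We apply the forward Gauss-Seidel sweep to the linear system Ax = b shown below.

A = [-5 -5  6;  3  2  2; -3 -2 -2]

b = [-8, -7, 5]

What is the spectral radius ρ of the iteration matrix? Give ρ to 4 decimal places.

1.5000

Diagonal D = diag(-5, 2, -2); L, U strict lower/upper.
Gauss-Seidel: T = -(D+L)⁻¹U, row 0 first, T[0,2] = -(6)/(-5) = +1.2000; later rows by forward substitution.
  T[0,:] = [+0.0000 -1.0000 +1.2000]
  T[1,:] = [+0.0000 +1.5000 -2.8000]
  T[2,:] = [+0.0000 +0.0000 +1.0000]
moduli |λ_i(T)| = 1.5000, 1.0000, 0.0000.
spectral radius ρ = 1.5000; 1.5000 > 1, so it fails to converge.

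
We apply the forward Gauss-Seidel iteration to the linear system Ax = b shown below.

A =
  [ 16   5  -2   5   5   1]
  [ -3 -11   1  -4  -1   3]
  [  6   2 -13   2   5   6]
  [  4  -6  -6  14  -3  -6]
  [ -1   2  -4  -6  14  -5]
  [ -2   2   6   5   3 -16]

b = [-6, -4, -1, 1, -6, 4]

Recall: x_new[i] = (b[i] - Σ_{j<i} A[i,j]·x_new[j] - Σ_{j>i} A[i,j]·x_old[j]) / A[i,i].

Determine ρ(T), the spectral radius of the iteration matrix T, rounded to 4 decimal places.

0.9307

Write A = D+L+U with D = diag(16, -11, -13, 14, 14, -16).
T_GS = -(D+L)⁻¹U: row 0 first, T[0,3] = -(5)/(16) = -0.3125; later rows by forward substitution.
  T[0,:] = [+0.0000 -0.3125 +0.1250 -0.3125 -0.3125 -0.0625]
  T[1,:] = [+0.0000 +0.0852 +0.0568 -0.2784 -0.0057 +0.2898]
  T[2,:] = [+0.0000 -0.1311 +0.0664 -0.0332 +0.2395 +0.4773]
  T[3,:] = [+0.0000 +0.0696 +0.0171 -0.0443 +0.4038 +0.7752]
  T[4,:] = [+0.0000 -0.0421 +0.0271 -0.0110 +0.2200 +0.7799]
  T[5,:] = [+0.0000 +0.0144 +0.0268 -0.0241 +0.2956 +0.6115]
moduli |λ_i(T)| = 0.9307, 0.1536, 0.1536, 0.0944, 0.0202, 0.0000.
spectral radius ρ = 0.9307; 0.9307 < 1 ⇒ converges.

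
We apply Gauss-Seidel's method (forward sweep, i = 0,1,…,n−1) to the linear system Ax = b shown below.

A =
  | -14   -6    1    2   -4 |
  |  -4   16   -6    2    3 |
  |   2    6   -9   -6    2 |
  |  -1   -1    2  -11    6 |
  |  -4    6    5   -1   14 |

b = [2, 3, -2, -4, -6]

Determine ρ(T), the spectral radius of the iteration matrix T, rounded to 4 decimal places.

0.6084

Let D = diag(-14, 16, -9, -11, 14); L, U the strict triangles.
GS T = -(D+L)⁻¹U: row 0 first, T[0,2] = -(1)/(-14) = +0.0714; later rows by forward substitution.
  T[0,:] = [+0.0000 -0.4286 +0.0714 +0.1429 -0.2857]
  T[1,:] = [+0.0000 -0.1071 +0.3929 -0.0893 -0.2589]
  T[2,:] = [+0.0000 -0.1667 +0.2778 -0.6944 -0.0139]
  T[3,:] = [+0.0000 +0.0184 +0.0083 -0.1311 +0.5924]
  T[4,:] = [+0.0000 -0.0157 -0.2466 +0.3177 +0.0766]
|eigenvalues of T|: 0.6084, 0.3516, 0.2794, 0.2794, 0.0000.
spectral radius ρ = 0.6084; 0.6084 < 1: convergent.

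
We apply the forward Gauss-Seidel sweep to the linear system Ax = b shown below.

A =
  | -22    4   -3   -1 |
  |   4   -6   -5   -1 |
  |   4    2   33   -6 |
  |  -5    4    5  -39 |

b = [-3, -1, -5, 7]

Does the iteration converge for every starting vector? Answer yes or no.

yes

A = D + L + U where D = diag(-22, -6, 33, -39).
T_GS = -(D+L)⁻¹U: row 0 first, T[0,1] = -(4)/(-22) = +0.1818; later rows by forward substitution.
  T[0,:] = [+0.0000  +0.1818  -0.1364  -0.0455]
  T[1,:] = [+0.0000  +0.1212  -0.9242  -0.1970]
  T[2,:] = [+0.0000  -0.0294  +0.0725  +0.1993]
  T[3,:] = [+0.0000  -0.0146  -0.0680  +0.0112]
|roots of det(T-λI)|: 0.2727, 0.1138, 0.1138, 0.0000.
ρ = 0.2727; 0.2727 < 1, so it converges for any x₀.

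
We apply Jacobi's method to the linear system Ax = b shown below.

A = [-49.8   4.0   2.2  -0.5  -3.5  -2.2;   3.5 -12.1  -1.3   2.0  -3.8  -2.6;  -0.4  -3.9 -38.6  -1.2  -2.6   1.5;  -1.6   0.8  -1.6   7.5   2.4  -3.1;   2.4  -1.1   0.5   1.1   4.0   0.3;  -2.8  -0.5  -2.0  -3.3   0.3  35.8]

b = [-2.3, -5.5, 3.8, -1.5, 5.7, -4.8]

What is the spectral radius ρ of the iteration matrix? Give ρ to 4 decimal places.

A = D + L + U where D = diag(-49.8, -12.1, -38.6, 7.5, 4, 35.8).
Jacobi T = -D⁻¹(L+U): T[1,5] = -(-2.6)/(-12.1) = -0.2149; T[1,1] = 0.
  T[0,:] = [+0.0000 +0.0803 +0.0442 -0.0100 -0.0703 -0.0442]
  T[1,:] = [+0.2893 +0.0000 -0.1074 +0.1653 -0.3140 -0.2149]
  T[2,:] = [-0.0104 -0.1010 +0.0000 -0.0311 -0.0674 +0.0389]
  T[3,:] = [+0.2133 -0.1067 +0.2133 +0.0000 -0.3200 +0.4133]
  T[4,:] = [-0.6000 +0.2750 -0.1250 -0.2750 +0.0000 -0.0750]
  T[5,:] = [+0.0782 +0.0140 +0.0559 +0.0922 -0.0084 +0.0000]
|eigenvalues of T|: 0.3427, 0.2496, 0.2496, 0.1801, 0.1801, 0.0854.
spectral radius ρ = 0.3427; 0.3427 < 1 ⇒ converges.

0.3427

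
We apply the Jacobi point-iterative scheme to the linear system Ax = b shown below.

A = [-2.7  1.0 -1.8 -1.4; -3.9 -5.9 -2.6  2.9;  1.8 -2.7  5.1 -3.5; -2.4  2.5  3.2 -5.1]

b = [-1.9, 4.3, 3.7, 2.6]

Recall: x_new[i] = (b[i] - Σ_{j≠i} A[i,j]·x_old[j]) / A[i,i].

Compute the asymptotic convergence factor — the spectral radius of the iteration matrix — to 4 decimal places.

Write A = D+L+U with D = diag(-2.7, -5.9, 5.1, -5.1).
Jacobi T = -D⁻¹(L+U): T[3,0] = -(-2.4)/(-5.1) = -0.4706; T[3,3] = 0.
  T[0,:] = [+0.0000, +0.3704, -0.6667, -0.5185]
  T[1,:] = [-0.6610, +0.0000, -0.4407, +0.4915]
  T[2,:] = [-0.3529, +0.5294, +0.0000, +0.6863]
  T[3,:] = [-0.4706, +0.4902, +0.6275, +0.0000]
moduli |λ_i(T)| = 1.2368, 0.7076, 0.6946, 0.6946.
ρ = 1.2368; 1.2368 > 1 ⇒ diverges.

1.2368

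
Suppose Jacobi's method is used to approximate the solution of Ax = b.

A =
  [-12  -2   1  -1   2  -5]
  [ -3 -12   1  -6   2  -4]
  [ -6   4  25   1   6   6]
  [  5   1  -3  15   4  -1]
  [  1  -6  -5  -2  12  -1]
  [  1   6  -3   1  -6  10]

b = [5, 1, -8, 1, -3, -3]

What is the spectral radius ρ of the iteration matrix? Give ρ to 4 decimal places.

0.8455

Let D = diag(-12, -12, 25, 15, 12, 10); L, U the strict triangles.
Jacobi: T = -D⁻¹(L+U), T[3,1] = -(1)/(15) = -0.0667; T[3,3] = 0.
  T[0,:] = [+0.0000  -0.1667  +0.0833  -0.0833  +0.1667  -0.4167]
  T[1,:] = [-0.2500  +0.0000  +0.0833  -0.5000  +0.1667  -0.3333]
  T[2,:] = [+0.2400  -0.1600  +0.0000  -0.0400  -0.2400  -0.2400]
  T[3,:] = [-0.3333  -0.0667  +0.2000  +0.0000  -0.2667  +0.0667]
  T[4,:] = [-0.0833  +0.5000  +0.4167  +0.1667  +0.0000  +0.0833]
  T[5,:] = [-0.1000  -0.6000  +0.3000  -0.1000  +0.6000  +0.0000]
|roots of det(T-λI)|: 0.8455, 0.5246, 0.4480, 0.4480, 0.4063, 0.4063.
ρ(T) = max|λ| = 0.8455; 0.8455 < 1 ⇒ converges.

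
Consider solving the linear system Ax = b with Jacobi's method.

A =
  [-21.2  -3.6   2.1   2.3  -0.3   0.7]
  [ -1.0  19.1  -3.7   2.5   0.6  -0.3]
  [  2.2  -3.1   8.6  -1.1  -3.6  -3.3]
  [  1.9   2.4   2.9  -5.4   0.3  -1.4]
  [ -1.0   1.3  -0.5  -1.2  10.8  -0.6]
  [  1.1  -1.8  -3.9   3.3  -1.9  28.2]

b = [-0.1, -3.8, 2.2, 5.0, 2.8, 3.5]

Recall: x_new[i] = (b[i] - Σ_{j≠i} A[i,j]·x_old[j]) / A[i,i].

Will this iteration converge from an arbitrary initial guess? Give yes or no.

Split A = D + L + U, D = diag(-21.2, 19.1, 8.6, -5.4, 10.8, 28.2).
Jacobi: T = -D⁻¹(L+U), T[5,4] = -(-1.9)/(28.2) = +0.0674; T[5,5] = 0.
  T[0,:] = [+0.0000 -0.1698 +0.0991 +0.1085 -0.0142 +0.0330]
  T[1,:] = [+0.0524 +0.0000 +0.1937 -0.1309 -0.0314 +0.0157]
  T[2,:] = [-0.2558 +0.3605 +0.0000 +0.1279 +0.4186 +0.3837]
  T[3,:] = [+0.3519 +0.4444 +0.5370 +0.0000 +0.0556 -0.2593]
  T[4,:] = [+0.0926 -0.1204 +0.0463 +0.1111 +0.0000 +0.0556]
  T[5,:] = [-0.0390 +0.0638 +0.1383 -0.1170 +0.0674 +0.0000]
|eigenvalues of T|: 0.4109, 0.3061, 0.3061, 0.1647, 0.1647, 0.1167.
ρ = 0.4109; 0.4109 < 1: convergent.

yes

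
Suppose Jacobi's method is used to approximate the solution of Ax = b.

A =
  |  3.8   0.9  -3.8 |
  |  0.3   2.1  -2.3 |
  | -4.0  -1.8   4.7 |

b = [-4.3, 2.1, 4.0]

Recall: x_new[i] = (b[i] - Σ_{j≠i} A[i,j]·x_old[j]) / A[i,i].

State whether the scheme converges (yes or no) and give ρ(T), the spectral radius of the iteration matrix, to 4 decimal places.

no, ρ = 1.2358

A = D + L + U where D = diag(3.8, 2.1, 4.7).
T_J = -D⁻¹(L+U): T[1,2] = -(-2.3)/(2.1) = +1.0952; T[1,1] = 0.
  T[0,:] = [+0.0000 -0.2368 +1.0000]
  T[1,:] = [-0.1429 +0.0000 +1.0952]
  T[2,:] = [+0.8511 +0.3830 +0.0000]
eigenvalue magnitudes: 1.2358, 1.0165, 0.2193.
spectral radius ρ = 1.2358; 1.2358 > 1, so it fails to converge.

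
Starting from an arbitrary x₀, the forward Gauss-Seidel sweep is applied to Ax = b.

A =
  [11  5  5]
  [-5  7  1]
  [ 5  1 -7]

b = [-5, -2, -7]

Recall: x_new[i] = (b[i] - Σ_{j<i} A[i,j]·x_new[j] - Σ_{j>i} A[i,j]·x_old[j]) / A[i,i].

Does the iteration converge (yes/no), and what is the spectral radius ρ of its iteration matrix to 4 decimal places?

yes, ρ = 0.7759

A = D + L + U where D = diag(11, 7, -7).
T_GS = -(D+L)⁻¹U: row 0 first, T[0,2] = -(5)/(11) = -0.4545; later rows by forward substitution.
  T[0,:] = [+0.0000  -0.4545  -0.4545]
  T[1,:] = [+0.0000  -0.3247  -0.4675]
  T[2,:] = [+0.0000  -0.3711  -0.3915]
|eigenvalues of T|: 0.7759, 0.0598, 0.0000.
spectral radius ρ = 0.7759; 0.7759 < 1 ⇒ converges.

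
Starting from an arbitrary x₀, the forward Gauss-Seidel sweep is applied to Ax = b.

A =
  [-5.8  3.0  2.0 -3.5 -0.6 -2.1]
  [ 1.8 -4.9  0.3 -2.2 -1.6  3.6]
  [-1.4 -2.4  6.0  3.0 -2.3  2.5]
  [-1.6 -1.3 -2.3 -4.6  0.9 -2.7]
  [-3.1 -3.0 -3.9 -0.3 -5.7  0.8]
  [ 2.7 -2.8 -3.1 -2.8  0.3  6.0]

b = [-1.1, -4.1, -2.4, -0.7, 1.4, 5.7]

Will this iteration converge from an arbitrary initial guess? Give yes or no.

no

A = D + L + U where D = diag(-5.8, -4.9, 6, -4.6, -5.7, 6).
Gauss-Seidel: T = -(D+L)⁻¹U, row 0 first, T[0,1] = -(3)/(-5.8) = +0.5172; later rows by forward substitution.
  T[0,:] = [+0.0000, +0.5172, +0.3448, -0.6034, -0.1034, -0.3621]
  T[1,:] = [+0.0000, +0.1900, +0.1879, -0.6707, -0.3645, +0.6017]
  T[2,:] = [+0.0000, +0.1967, +0.1556, -0.9091, +0.2134, -0.2605]
  T[3,:] = [+0.0000, -0.3320, -0.2509, +0.8540, +0.2280, -0.5008]
  T[4,:] = [+0.0000, -0.4984, -0.3797, +1.2582, +0.0901, +0.2252]
  T[5,:] = [+0.0000, -0.1725, -0.0852, -0.1755, +0.0886, +0.0642]
|eigenvalues of T|: 1.5514, 0.3032, 0.2730, 0.1760, 0.0087, 0.0000.
ρ = 1.5514; 1.5514 > 1, so it fails to converge.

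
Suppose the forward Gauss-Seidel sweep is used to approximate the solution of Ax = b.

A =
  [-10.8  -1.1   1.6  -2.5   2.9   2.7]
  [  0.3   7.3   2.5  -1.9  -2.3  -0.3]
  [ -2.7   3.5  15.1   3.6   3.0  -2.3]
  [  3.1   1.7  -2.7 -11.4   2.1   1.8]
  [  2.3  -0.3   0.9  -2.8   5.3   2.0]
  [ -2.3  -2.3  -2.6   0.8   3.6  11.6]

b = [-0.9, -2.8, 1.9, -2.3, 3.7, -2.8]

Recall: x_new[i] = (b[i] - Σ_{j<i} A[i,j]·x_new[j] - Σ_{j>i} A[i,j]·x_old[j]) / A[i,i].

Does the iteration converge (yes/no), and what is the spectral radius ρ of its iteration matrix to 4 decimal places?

yes, ρ = 0.5853

A = D + L + U where D = diag(-10.8, 7.3, 15.1, -11.4, 5.3, 11.6).
T_GS = -(D+L)⁻¹U: row 0 first, T[0,2] = -(1.6)/(-10.8) = +0.1481; later rows by forward substitution.
  T[0,:] = [+0.0000 -0.1019 +0.1481 -0.2315 +0.2685 +0.2500]
  T[1,:] = [+0.0000 +0.0042 -0.3486 +0.2698 +0.3040 +0.0308]
  T[2,:] = [+0.0000 -0.0192 +0.1073 -0.3423 -0.2211 +0.1899]
  T[3,:] = [+0.0000 -0.0225 -0.0371 +0.0584 +0.3549 +0.1855]
  T[4,:] = [+0.0000 +0.0358 -0.1218 +0.2047 +0.1257 -0.4183]
  T[5,:] = [+0.0000 -0.0332 +0.0247 -0.1367 +0.0005 +0.2153]
|roots of det(T-λI)|: 0.5853, 0.1609, 0.1609, 0.0870, 0.0870, 0.0000.
ρ(T) = max|λ| = 0.5853; 0.5853 < 1, so it converges for any x₀.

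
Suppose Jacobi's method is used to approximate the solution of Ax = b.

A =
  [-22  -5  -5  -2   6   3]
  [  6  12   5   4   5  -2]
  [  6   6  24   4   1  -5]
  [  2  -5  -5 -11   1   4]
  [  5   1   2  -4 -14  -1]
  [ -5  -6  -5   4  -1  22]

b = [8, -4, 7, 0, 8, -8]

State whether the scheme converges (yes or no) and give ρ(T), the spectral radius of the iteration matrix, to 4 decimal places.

Write A = D+L+U with D = diag(-22, 12, 24, -11, -14, 22).
Jacobi T = -D⁻¹(L+U): T[2,0] = -(6)/(24) = -0.2500; T[2,2] = 0.
  T[0,:] = [+0.0000 -0.2273 -0.2273 -0.0909 +0.2727 +0.1364]
  T[1,:] = [-0.5000 +0.0000 -0.4167 -0.3333 -0.4167 +0.1667]
  T[2,:] = [-0.2500 -0.2500 +0.0000 -0.1667 -0.0417 +0.2083]
  T[3,:] = [+0.1818 -0.4545 -0.4545 +0.0000 +0.0909 +0.3636]
  T[4,:] = [+0.3571 +0.0714 +0.1429 -0.2857 +0.0000 -0.0714]
  T[5,:] = [+0.2273 +0.2727 +0.2273 -0.1818 +0.0455 +0.0000]
eigenvalue magnitudes: 0.9141, 0.4416, 0.4416, 0.3142, 0.2809, 0.2809.
spectral radius ρ = 0.9141; 0.9141 < 1: convergent.

yes, ρ = 0.9141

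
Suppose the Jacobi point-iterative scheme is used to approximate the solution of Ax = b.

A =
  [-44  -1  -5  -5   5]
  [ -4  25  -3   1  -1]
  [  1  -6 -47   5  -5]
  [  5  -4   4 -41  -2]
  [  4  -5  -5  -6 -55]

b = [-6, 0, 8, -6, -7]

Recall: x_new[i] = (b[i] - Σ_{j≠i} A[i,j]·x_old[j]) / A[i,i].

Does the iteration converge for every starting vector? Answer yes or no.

Split A = D + L + U, D = diag(-44, 25, -47, -41, -55).
T_J = -D⁻¹(L+U): T[2,4] = -(-5)/(-47) = -0.1064; T[2,2] = 0.
  T[0,:] = [+0.0000, -0.0227, -0.1136, -0.1136, +0.1136]
  T[1,:] = [+0.1600, +0.0000, +0.1200, -0.0400, +0.0400]
  T[2,:] = [+0.0213, -0.1277, +0.0000, +0.1064, -0.1064]
  T[3,:] = [+0.1220, -0.0976, +0.0976, +0.0000, -0.0488]
  T[4,:] = [+0.0727, -0.0909, -0.0909, -0.1091, +0.0000]
moduli |λ_i(T)| = 0.1812, 0.1520, 0.1520, 0.0656, 0.0656.
ρ = 0.1812; 0.1812 < 1, so it converges for any x₀.

yes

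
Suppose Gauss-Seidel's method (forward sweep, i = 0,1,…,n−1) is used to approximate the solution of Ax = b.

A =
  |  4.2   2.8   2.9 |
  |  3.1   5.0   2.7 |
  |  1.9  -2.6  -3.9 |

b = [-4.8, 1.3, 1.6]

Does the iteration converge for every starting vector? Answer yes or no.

yes

Let D = diag(4.2, 5, -3.9); L, U the strict triangles.
T_GS = -(D+L)⁻¹U: row 0 first, T[0,1] = -(2.8)/(4.2) = -0.6667; later rows by forward substitution.
  T[0,:] = [+0.0000  -0.6667  -0.6905]
  T[1,:] = [+0.0000  +0.4133  -0.1119]
  T[2,:] = [+0.0000  -0.6003  -0.2618]
|eigenvalues of T|: 0.5014, 0.3498, 0.0000.
ρ(T) = max|λ| = 0.5014; 0.5014 < 1 ⇒ converges.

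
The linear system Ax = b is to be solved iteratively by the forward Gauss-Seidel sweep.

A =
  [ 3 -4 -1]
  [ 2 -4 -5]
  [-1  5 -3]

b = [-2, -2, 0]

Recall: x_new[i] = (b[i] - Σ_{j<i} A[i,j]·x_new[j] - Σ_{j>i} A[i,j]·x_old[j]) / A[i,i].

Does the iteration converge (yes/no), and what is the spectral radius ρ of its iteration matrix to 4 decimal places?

no, ρ = 1.5977

Let D = diag(3, -4, -3); L, U the strict triangles.
Gauss-Seidel: T = -(D+L)⁻¹U, row 0 first, T[0,1] = -(-4)/(3) = +1.3333; later rows by forward substitution.
  T[0,:] = [+0.0000 +1.3333 +0.3333]
  T[1,:] = [+0.0000 +0.6667 -1.0833]
  T[2,:] = [+0.0000 +0.6667 -1.9167]
|roots of det(T-λI)|: 1.5977, 0.3477, 0.0000.
spectral radius ρ = 1.5977; 1.5977 > 1 ⇒ diverges.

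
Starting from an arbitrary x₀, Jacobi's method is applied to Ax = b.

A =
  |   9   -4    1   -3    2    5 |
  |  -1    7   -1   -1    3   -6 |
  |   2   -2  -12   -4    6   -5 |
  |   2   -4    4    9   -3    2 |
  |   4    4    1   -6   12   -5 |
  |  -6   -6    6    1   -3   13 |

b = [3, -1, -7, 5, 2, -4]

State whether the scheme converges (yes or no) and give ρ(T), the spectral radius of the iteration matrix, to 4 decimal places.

Diagonal D = diag(9, 7, -12, 9, 12, 13); L, U strict lower/upper.
T_J = -D⁻¹(L+U): T[2,1] = -(-2)/(-12) = -0.1667; T[2,2] = 0.
  T[0,:] = [+0.0000, +0.4444, -0.1111, +0.3333, -0.2222, -0.5556]
  T[1,:] = [+0.1429, +0.0000, +0.1429, +0.1429, -0.4286, +0.8571]
  T[2,:] = [+0.1667, -0.1667, +0.0000, -0.3333, +0.5000, -0.4167]
  T[3,:] = [-0.2222, +0.4444, -0.4444, +0.0000, +0.3333, -0.2222]
  T[4,:] = [-0.3333, -0.3333, -0.0833, +0.5000, +0.0000, +0.4167]
  T[5,:] = [+0.4615, +0.4615, -0.4615, -0.0769, +0.2308, +0.0000]
moduli |λ_i(T)| = 1.2271, 0.6949, 0.6949, 0.5464, 0.5464, 0.0841.
spectral radius ρ = 1.2271; 1.2271 > 1, so it fails to converge.

no, ρ = 1.2271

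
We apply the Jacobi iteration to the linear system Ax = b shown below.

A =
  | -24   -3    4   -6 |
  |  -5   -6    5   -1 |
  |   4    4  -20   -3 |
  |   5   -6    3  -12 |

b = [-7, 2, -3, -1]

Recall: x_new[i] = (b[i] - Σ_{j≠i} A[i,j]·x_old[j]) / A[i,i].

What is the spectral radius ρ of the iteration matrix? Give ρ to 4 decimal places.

0.7042

Let D = diag(-24, -6, -20, -12); L, U the strict triangles.
T_J = -D⁻¹(L+U): T[2,3] = -(-3)/(-20) = -0.1500; T[2,2] = 0.
  T[0,:] = [+0.0000 -0.1250 +0.1667 -0.2500]
  T[1,:] = [-0.8333 +0.0000 +0.8333 -0.1667]
  T[2,:] = [+0.2000 +0.2000 +0.0000 -0.1500]
  T[3,:] = [+0.4167 -0.5000 +0.2500 +0.0000]
|λ(T)| sorted: 0.7042, 0.4596, 0.3710, 0.3710.
ρ(T) = max|λ| = 0.7042; 0.7042 < 1 ⇒ converges.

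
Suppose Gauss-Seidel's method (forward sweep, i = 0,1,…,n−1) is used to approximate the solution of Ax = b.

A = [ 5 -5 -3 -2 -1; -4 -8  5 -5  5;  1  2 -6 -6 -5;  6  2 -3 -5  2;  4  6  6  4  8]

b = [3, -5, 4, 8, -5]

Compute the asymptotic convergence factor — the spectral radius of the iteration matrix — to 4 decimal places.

A = D + L + U where D = diag(5, -8, -6, -5, 8).
T_GS = -(D+L)⁻¹U: row 0 first, T[0,4] = -(-1)/(5) = +0.2000; later rows by forward substitution.
  T[0,:] = [+0.0000  +1.0000  +0.6000  +0.4000  +0.2000]
  T[1,:] = [+0.0000  -0.5000  +0.3250  -0.8250  +0.5250]
  T[2,:] = [+0.0000  +0.0000  +0.2083  -1.2083  -0.6250]
  T[3,:] = [+0.0000  +1.0000  +0.7250  +0.8750  +1.2250]
  T[4,:] = [+0.0000  -0.6250  -1.0625  +0.8875  -0.6375]
eigenvalue magnitudes: 1.2134, 0.9800, 0.9800, 0.1073, 0.0000.
ρ(T) = max|λ| = 1.2134; 1.2134 > 1: divergent.

1.2134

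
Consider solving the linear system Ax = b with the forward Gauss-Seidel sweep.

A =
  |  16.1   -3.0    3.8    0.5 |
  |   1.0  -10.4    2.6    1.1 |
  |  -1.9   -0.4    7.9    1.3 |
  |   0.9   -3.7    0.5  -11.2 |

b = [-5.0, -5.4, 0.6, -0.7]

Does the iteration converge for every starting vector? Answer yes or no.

yes

Split A = D + L + U, D = diag(16.1, -10.4, 7.9, -11.2).
GS T = -(D+L)⁻¹U: row 0 first, T[0,3] = -(0.5)/(16.1) = -0.0311; later rows by forward substitution.
  T[0,:] = [+0.0000  +0.1863  -0.2360  -0.0311]
  T[1,:] = [+0.0000  +0.0179  +0.2273  +0.1028]
  T[2,:] = [+0.0000  +0.0457  -0.0453  -0.1668]
  T[3,:] = [+0.0000  +0.0111  -0.0961  -0.0439]
moduli |λ_i(T)| = 0.2126, 0.1166, 0.0249, 0.0000.
spectral radius ρ = 0.2126; 0.2126 < 1: convergent.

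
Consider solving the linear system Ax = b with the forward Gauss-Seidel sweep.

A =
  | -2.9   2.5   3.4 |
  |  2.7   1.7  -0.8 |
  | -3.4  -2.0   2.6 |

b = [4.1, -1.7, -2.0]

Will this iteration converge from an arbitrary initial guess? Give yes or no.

Diagonal D = diag(-2.9, 1.7, 2.6); L, U strict lower/upper.
T_GS = -(D+L)⁻¹U: row 0 first, T[0,1] = -(2.5)/(-2.9) = +0.8621; later rows by forward substitution.
  T[0,:] = [+0.0000 +0.8621 +1.1724]
  T[1,:] = [+0.0000 -1.3692 -1.3915]
  T[2,:] = [+0.0000 +0.0741 +0.4628]
eigenvalue magnitudes: 1.3110, 0.4046, 0.0000.
ρ(T) = max|λ| = 1.3110; 1.3110 > 1 ⇒ diverges.

no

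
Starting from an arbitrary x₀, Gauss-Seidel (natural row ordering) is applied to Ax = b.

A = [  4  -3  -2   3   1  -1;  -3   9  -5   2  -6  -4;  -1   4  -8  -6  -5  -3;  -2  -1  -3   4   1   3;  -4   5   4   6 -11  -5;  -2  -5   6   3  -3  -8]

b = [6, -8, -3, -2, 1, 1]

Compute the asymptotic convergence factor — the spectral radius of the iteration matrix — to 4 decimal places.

A = D + L + U where D = diag(4, 9, -8, 4, -11, -8).
GS T = -(D+L)⁻¹U: row 0 first, T[0,2] = -(-2)/(4) = +0.5000; later rows by forward substitution.
  T[0,:] = [+0.0000 +0.7500 +0.5000 -0.7500 -0.2500 +0.2500]
  T[1,:] = [+0.0000 +0.2500 +0.7222 -0.4722 +0.5833 +0.5278]
  T[2,:] = [+0.0000 +0.0312 +0.2986 -0.8924 -0.3021 -0.1424]
  T[3,:] = [+0.0000 +0.4609 +0.6545 -1.1623 -0.4557 -0.5998]
  T[4,:] = [+0.0000 +0.1037 +0.6121 -0.9004 -0.0024 -0.6845]
  T[5,:] = [+0.0000 -0.1863 -0.3365 -0.2849 -0.6987 -0.4674]
|roots of det(T-λI)|: 1.6628, 0.7152, 0.7152, 0.3460, 0.0302, 0.0000.
spectral radius ρ = 1.6628; 1.6628 > 1 ⇒ diverges.

1.6628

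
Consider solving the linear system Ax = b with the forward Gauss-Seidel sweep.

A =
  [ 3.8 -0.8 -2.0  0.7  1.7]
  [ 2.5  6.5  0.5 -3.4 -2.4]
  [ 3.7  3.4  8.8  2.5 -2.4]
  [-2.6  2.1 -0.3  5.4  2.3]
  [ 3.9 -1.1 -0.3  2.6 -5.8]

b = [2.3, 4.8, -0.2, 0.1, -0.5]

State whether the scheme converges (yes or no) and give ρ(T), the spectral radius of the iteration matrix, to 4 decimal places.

Write A = D+L+U with D = diag(3.8, 6.5, 8.8, 5.4, -5.8).
GS T = -(D+L)⁻¹U: row 0 first, T[0,2] = -(-2)/(3.8) = +0.5263; later rows by forward substitution.
  T[0,:] = [+0.0000  +0.2105  +0.5263  -0.1842  -0.4474]
  T[1,:] = [+0.0000  -0.0810  -0.2794  +0.5939  +0.5413]
  T[2,:] = [+0.0000  -0.0572  -0.1134  -0.4361  +0.2517]
  T[3,:] = [+0.0000  +0.1297  +0.3558  -0.3439  -0.8378]
  T[4,:] = [+0.0000  +0.2180  +0.5722  -0.3681  -0.7921]
eigenvalue magnitudes: 1.2882, 0.2749, 0.2155, 0.0173, 0.0000.
spectral radius ρ = 1.2882; 1.2882 > 1 ⇒ diverges.

no, ρ = 1.2882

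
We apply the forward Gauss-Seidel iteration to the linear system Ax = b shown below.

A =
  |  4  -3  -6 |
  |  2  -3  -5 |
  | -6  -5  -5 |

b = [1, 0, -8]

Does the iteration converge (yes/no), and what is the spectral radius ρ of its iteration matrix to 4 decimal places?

Let D = diag(4, -3, -5); L, U the strict triangles.
GS T = -(D+L)⁻¹U: row 0 first, T[0,1] = -(-3)/(4) = +0.7500; later rows by forward substitution.
  T[0,:] = [+0.0000, +0.7500, +1.5000]
  T[1,:] = [+0.0000, +0.5000, -0.6667]
  T[2,:] = [+0.0000, -1.4000, -1.1333]
|eigenvalues of T|: 1.5817, 0.9484, 0.0000.
ρ = 1.5817; 1.5817 > 1, so it fails to converge.

no, ρ = 1.5817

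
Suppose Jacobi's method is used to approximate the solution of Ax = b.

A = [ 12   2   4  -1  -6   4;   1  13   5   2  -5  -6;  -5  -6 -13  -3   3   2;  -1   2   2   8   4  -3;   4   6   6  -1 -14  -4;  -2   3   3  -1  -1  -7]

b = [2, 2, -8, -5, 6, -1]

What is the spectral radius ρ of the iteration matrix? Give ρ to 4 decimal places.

1.1514

Split A = D + L + U, D = diag(12, 13, -13, 8, -14, -7).
Jacobi T = -D⁻¹(L+U): T[3,4] = -(4)/(8) = -0.5000; T[3,3] = 0.
  T[0,:] = [+0.0000  -0.1667  -0.3333  +0.0833  +0.5000  -0.3333]
  T[1,:] = [-0.0769  +0.0000  -0.3846  -0.1538  +0.3846  +0.4615]
  T[2,:] = [-0.3846  -0.4615  +0.0000  -0.2308  +0.2308  +0.1538]
  T[3,:] = [+0.1250  -0.2500  -0.2500  +0.0000  -0.5000  +0.3750]
  T[4,:] = [+0.2857  +0.4286  +0.4286  -0.0714  +0.0000  -0.2857]
  T[5,:] = [-0.2857  +0.4286  +0.4286  -0.1429  -0.1429  +0.0000]
|roots of det(T-λI)|: 1.1514, 0.6130, 0.5347, 0.5347, 0.4060, 0.1139.
ρ = 1.1514; 1.1514 > 1, so it fails to converge.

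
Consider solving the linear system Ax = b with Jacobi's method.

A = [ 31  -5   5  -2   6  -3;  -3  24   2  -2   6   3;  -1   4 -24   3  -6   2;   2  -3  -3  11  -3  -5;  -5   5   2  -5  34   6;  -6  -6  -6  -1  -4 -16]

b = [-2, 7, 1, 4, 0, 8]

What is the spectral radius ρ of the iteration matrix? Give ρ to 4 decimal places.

0.6061

Write A = D+L+U with D = diag(31, 24, -24, 11, 34, -16).
T_J = -D⁻¹(L+U): T[0,3] = -(-2)/(31) = +0.0645; T[0,0] = 0.
  T[0,:] = [+0.0000 +0.1613 -0.1613 +0.0645 -0.1935 +0.0968]
  T[1,:] = [+0.1250 +0.0000 -0.0833 +0.0833 -0.2500 -0.1250]
  T[2,:] = [-0.0417 +0.1667 +0.0000 +0.1250 -0.2500 +0.0833]
  T[3,:] = [-0.1818 +0.2727 +0.2727 +0.0000 +0.2727 +0.4545]
  T[4,:] = [+0.1471 -0.1471 -0.0588 +0.1471 +0.0000 -0.1765]
  T[5,:] = [-0.3750 -0.3750 -0.3750 -0.0625 -0.2500 +0.0000]
eigenvalue magnitudes: 0.6061, 0.3870, 0.3870, 0.2279, 0.1350, 0.0587.
ρ(T) = max|λ| = 0.6061; 0.6061 < 1 ⇒ converges.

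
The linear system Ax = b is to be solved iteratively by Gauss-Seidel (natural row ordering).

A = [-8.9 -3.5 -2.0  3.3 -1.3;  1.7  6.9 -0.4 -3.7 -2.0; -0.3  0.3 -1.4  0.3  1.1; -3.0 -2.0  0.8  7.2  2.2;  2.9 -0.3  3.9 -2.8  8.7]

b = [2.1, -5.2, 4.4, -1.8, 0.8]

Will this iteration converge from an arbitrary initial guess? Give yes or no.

yes

A = D + L + U where D = diag(-8.9, 6.9, -1.4, 7.2, 8.7).
GS T = -(D+L)⁻¹U: row 0 first, T[0,2] = -(-2)/(-8.9) = -0.2247; later rows by forward substitution.
  T[0,:] = [+0.0000, -0.3933, -0.2247, +0.3708, -0.1461]
  T[1,:] = [+0.0000, +0.0969, +0.1133, +0.4449, +0.3258]
  T[2,:] = [+0.0000, +0.1050, +0.0724, +0.2302, +0.8868]
  T[3,:] = [+0.0000, -0.1486, -0.0702, +0.2525, -0.3744]
  T[4,:] = [+0.0000, +0.0395, +0.0237, -0.1302, -0.4581]
|eigenvalues of T|: 0.5439, 0.3522, 0.3522, 0.0074, 0.0000.
spectral radius ρ = 0.5439; 0.5439 < 1: convergent.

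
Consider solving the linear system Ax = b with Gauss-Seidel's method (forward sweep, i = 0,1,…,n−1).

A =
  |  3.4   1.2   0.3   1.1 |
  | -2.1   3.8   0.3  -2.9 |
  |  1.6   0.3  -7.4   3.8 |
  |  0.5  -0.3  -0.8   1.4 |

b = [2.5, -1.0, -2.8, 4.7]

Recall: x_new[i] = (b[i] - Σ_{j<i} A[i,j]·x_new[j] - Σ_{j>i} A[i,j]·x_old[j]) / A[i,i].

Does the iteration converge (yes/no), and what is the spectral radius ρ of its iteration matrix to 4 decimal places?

yes, ρ = 0.5251

Diagonal D = diag(3.4, 3.8, -7.4, 1.4); L, U strict lower/upper.
GS T = -(D+L)⁻¹U: row 0 first, T[0,3] = -(1.1)/(3.4) = -0.3235; later rows by forward substitution.
  T[0,:] = [+0.0000  -0.3529  -0.0882  -0.3235]
  T[1,:] = [+0.0000  -0.1950  -0.1277  +0.5844]
  T[2,:] = [+0.0000  -0.0842  -0.0243  +0.4673]
  T[3,:] = [+0.0000  +0.0361  -0.0097  +0.5078]
|roots of det(T-λI)|: 0.5251, 0.2723, 0.0357, 0.0000.
ρ(T) = max|λ| = 0.5251; 0.5251 < 1: convergent.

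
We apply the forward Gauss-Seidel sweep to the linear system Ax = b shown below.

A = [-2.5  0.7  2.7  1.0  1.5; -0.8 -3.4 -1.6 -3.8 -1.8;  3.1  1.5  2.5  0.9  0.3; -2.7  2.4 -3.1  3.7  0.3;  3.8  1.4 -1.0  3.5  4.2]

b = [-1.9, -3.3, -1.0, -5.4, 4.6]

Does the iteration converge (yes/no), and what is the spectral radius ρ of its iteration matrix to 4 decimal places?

no, ρ = 1.6997

Diagonal D = diag(-2.5, -3.4, 2.5, 3.7, 4.2); L, U strict lower/upper.
T_GS = -(D+L)⁻¹U: row 0 first, T[0,2] = -(2.7)/(-2.5) = +1.0800; later rows by forward substitution.
  T[0,:] = [+0.0000 +0.2800 +1.0800 +0.4000 +0.6000]
  T[1,:] = [+0.0000 -0.0659 -0.7247 -1.2118 -0.6706]
  T[2,:] = [+0.0000 -0.3077 -0.9044 -0.1289 -0.4616]
  T[3,:] = [+0.0000 -0.0107 +0.5005 +0.9699 +0.4049]
  T[4,:] = [+0.0000 -0.2957 -1.3680 -0.7969 -0.7667]
|eigenvalues of T|: 1.6997, 0.9070, 0.0475, 0.0475, 0.0000.
spectral radius ρ = 1.6997; 1.6997 > 1 ⇒ diverges.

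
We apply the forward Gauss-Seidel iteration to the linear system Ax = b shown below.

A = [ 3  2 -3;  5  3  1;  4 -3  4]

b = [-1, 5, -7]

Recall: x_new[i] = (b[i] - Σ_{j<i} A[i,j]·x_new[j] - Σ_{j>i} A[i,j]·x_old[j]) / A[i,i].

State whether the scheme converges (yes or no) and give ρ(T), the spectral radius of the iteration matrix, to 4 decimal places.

A = D + L + U where D = diag(3, 3, 4).
GS T = -(D+L)⁻¹U: row 0 first, T[0,1] = -(2)/(3) = -0.6667; later rows by forward substitution.
  T[0,:] = [+0.0000  -0.6667  +1.0000]
  T[1,:] = [+0.0000  +1.1111  -2.0000]
  T[2,:] = [+0.0000  +1.5000  -2.5000]
eigenvalue magnitudes: 1.2044, 0.1845, 0.0000.
spectral radius ρ = 1.2044; 1.2044 > 1, so it fails to converge.

no, ρ = 1.2044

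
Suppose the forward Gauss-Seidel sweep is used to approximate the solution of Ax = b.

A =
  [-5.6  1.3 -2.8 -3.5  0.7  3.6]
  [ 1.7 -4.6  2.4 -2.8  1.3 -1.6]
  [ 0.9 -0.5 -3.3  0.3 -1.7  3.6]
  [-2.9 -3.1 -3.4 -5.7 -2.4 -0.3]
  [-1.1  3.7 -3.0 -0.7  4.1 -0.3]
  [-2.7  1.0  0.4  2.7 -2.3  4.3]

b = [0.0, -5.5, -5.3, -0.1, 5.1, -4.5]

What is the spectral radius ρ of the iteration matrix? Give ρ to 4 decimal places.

1.5431

Diagonal D = diag(-5.6, -4.6, -3.3, -5.7, 4.1, 4.3); L, U strict lower/upper.
GS T = -(D+L)⁻¹U: row 0 first, T[0,2] = -(-2.8)/(-5.6) = -0.5000; later rows by forward substitution.
  T[0,:] = [+0.0000  +0.2321  -0.5000  -0.6250  +0.1250  +0.6429]
  T[1,:] = [+0.0000  +0.0858  +0.3370  -0.8397  +0.3288  -0.1102]
  T[2,:] = [+0.0000  +0.0503  -0.1874  +0.0477  -0.5309  +1.2829]
  T[3,:] = [+0.0000  -0.1948  +0.1829  +0.7462  -0.3468  -1.0850]
  T[4,:] = [+0.0000  -0.0116  -0.5441  +0.7524  -0.7108  +1.0986]
  T[5,:] = [+0.0000  +0.2372  -0.7808  -0.2677  -0.1111  +1.5789]
eigenvalue magnitudes: 1.5431, 0.4521, 0.4521, 0.3934, 0.0017, 0.0000.
ρ = 1.5431; 1.5431 > 1: divergent.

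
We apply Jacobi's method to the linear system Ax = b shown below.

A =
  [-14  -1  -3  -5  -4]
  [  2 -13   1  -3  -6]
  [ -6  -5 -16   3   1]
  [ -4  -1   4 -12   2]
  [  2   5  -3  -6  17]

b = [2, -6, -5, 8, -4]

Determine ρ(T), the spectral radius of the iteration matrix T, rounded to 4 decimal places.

A = D + L + U where D = diag(-14, -13, -16, -12, 17).
T_J = -D⁻¹(L+U): T[1,0] = -(2)/(-13) = +0.1538; T[1,1] = 0.
  T[0,:] = [+0.0000 -0.0714 -0.2143 -0.3571 -0.2857]
  T[1,:] = [+0.1538 +0.0000 +0.0769 -0.2308 -0.4615]
  T[2,:] = [-0.3750 -0.3125 +0.0000 +0.1875 +0.0625]
  T[3,:] = [-0.3333 -0.0833 +0.3333 +0.0000 +0.1667]
  T[4,:] = [-0.1176 -0.2941 +0.1765 +0.3529 +0.0000]
|eigenvalues of T|: 0.8756, 0.3856, 0.3856, 0.3302, 0.0763.
ρ(T) = max|λ| = 0.8756; 0.8756 < 1 ⇒ converges.

0.8756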